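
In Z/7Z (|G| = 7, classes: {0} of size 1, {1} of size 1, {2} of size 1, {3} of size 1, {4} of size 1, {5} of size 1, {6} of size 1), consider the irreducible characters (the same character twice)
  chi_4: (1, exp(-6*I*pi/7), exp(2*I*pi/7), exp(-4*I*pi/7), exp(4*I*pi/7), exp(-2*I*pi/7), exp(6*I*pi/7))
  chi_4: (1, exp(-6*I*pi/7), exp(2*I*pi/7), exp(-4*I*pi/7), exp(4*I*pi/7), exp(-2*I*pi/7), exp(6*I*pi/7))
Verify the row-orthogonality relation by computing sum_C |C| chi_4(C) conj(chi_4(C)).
Sum = 7 = |G| = 7; so <chi_4, chi_4> = 1 (norm-1 confirms irreducibility).

Explanation: Compute term by term over conjugacy classes (|C| * chi_4(C) * conj(chi_4(C))):
  1*(1)*conj(1) + 1*(exp(-6*I*pi/7))*conj(exp(-6*I*pi/7)) + 1*(exp(2*I*pi/7))*conj(exp(2*I*pi/7)) + 1*(exp(-4*I*pi/7))*conj(exp(-4*I*pi/7)) + 1*(exp(4*I*pi/7))*conj(exp(4*I*pi/7)) + 1*(exp(-2*I*pi/7))*conj(exp(-2*I*pi/7)) + 1*(exp(6*I*pi/7))*conj(exp(6*I*pi/7))
  = (1) + (1) + (1) + (1) + (1) + (1) + (1)
  = 7.
(Exp terms are combined using exp(i*s)*conj(exp(i*t)) = exp(i*(s-t)), and sums of them are collapsed using the identity that for every m > 1 the m distinct m-th roots of unity sum to 0, e.g. 1 + exp(2*I*pi/3) + exp(-2*I*pi/3) = 0.)
Dividing by |G| = 7 gives 7/7 = 1, matching the row-orthogonality relation <chi_4, chi_4> = [chi_4 = chi_4].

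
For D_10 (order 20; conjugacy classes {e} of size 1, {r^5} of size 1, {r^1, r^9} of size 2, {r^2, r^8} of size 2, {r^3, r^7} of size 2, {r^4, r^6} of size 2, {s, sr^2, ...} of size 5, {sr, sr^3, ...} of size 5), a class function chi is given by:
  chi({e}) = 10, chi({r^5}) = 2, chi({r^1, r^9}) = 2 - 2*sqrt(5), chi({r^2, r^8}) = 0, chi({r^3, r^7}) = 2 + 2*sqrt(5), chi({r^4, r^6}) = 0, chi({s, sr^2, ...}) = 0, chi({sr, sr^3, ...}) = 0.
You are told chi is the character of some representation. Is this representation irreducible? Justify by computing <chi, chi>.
Not irreducible (reducible): <chi, chi> = 10 > 1.

Justification: <chi, chi> = (1/|G|) sum_C |C| * |chi(C)|^2 = (1/20)[1*|10|^2 + 1*|2|^2 + 2*|2 - 2*sqrt(5)|^2 + 2*|0|^2 + 2*|2 + 2*sqrt(5)|^2 + 2*|0|^2 + 5*|0|^2 + 5*|0|^2]
  = (1/20)[(100) + (4) + (48 - 16*sqrt(5)) + (0) + (16*sqrt(5) + 48) + (0) + (0) + (0)] = 200/20 = 10.
A character is irreducible iff <chi, chi> = 1, so this representation is reducible.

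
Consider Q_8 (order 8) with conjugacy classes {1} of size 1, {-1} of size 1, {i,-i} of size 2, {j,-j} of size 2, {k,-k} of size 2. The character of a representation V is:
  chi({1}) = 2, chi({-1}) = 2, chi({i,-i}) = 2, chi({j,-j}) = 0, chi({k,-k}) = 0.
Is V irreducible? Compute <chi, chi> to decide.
Not irreducible (reducible): <chi, chi> = 2 > 1.

Why: <chi, chi> = (1/|G|) sum_C |C| * |chi(C)|^2 = (1/8)[1*|2|^2 + 1*|2|^2 + 2*|2|^2 + 2*|0|^2 + 2*|0|^2]
  = (1/8)[(4) + (4) + (8) + (0) + (0)] = 16/8 = 2.
A character is irreducible iff <chi, chi> = 1, so this representation is reducible.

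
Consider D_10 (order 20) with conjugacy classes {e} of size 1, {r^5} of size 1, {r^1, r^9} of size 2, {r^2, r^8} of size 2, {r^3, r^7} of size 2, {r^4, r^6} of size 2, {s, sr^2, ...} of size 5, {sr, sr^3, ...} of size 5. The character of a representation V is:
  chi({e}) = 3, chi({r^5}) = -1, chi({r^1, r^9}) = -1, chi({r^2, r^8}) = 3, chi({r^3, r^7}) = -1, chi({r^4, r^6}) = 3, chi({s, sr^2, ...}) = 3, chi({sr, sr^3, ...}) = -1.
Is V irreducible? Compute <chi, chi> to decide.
Not irreducible (reducible): <chi, chi> = 5 > 1.

Reasoning: <chi, chi> = (1/|G|) sum_C |C| * |chi(C)|^2 = (1/20)[1*|3|^2 + 1*|-1|^2 + 2*|-1|^2 + 2*|3|^2 + 2*|-1|^2 + 2*|3|^2 + 5*|3|^2 + 5*|-1|^2]
  = (1/20)[(9) + (1) + (2) + (18) + (2) + (18) + (45) + (5)] = 100/20 = 5.
A character is irreducible iff <chi, chi> = 1, so this representation is reducible.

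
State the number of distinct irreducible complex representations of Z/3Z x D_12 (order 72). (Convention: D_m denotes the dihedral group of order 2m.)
27

Solution. The number of irreducible complex representations of a finite group equals its number of conjugacy classes. For a direct product, #classes(G x H) = #classes(G) * #classes(H). Z/3Z has 3 classes (abelian), D_12 has 9 classes, so 3 * 9 = 27, so Z/3Z x D_12 (order 72) has exactly 27 irreducible complex representations.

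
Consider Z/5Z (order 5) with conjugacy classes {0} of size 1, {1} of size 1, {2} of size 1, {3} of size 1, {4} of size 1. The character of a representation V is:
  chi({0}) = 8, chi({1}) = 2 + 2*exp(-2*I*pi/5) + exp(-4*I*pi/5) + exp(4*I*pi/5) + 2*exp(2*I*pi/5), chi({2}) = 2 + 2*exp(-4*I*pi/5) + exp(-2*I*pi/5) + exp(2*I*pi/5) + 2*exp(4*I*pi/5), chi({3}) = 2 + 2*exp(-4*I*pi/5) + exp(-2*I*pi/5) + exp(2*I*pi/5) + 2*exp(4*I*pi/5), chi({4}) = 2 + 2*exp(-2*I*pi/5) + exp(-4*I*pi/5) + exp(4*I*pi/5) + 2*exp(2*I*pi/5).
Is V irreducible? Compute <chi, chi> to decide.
Not irreducible (reducible): <chi, chi> = 14 > 1.

Explanation: <chi, chi> = (1/|G|) sum_C |C| * |chi(C)|^2 = (1/5)[1*|8|^2 + 1*|2 + 2*exp(-2*I*pi/5) + exp(-4*I*pi/5) + exp(4*I*pi/5) + 2*exp(2*I*pi/5)|^2 + 1*|2 + 2*exp(-4*I*pi/5) + exp(-2*I*pi/5) + exp(2*I*pi/5) + 2*exp(4*I*pi/5)|^2 + 1*|2 + 2*exp(-4*I*pi/5) + exp(-2*I*pi/5) + exp(2*I*pi/5) + 2*exp(4*I*pi/5)|^2 + 1*|2 + 2*exp(-2*I*pi/5) + exp(-4*I*pi/5) + exp(4*I*pi/5) + 2*exp(2*I*pi/5)|^2]
  = (1/5)[(64) + (14 + 13*exp(-2*I*pi/5) + 12*exp(-4*I*pi/5) + 12*exp(4*I*pi/5) + 13*exp(2*I*pi/5)) + (14 + 12*exp(-2*I*pi/5) + 13*exp(-4*I*pi/5) + 13*exp(4*I*pi/5) + 12*exp(2*I*pi/5)) + (14 + 12*exp(-2*I*pi/5) + 13*exp(-4*I*pi/5) + 13*exp(4*I*pi/5) + 12*exp(2*I*pi/5)) + (14 + 13*exp(-2*I*pi/5) + 12*exp(-4*I*pi/5) + 12*exp(4*I*pi/5) + 13*exp(2*I*pi/5))] = 70/5 = 14.
(Exp terms are combined using exp(i*s)*conj(exp(i*t)) = exp(i*(s-t)), and sums of them are collapsed using the identity that for every m > 1 the m distinct m-th roots of unity sum to 0, e.g. 1 + exp(2*I*pi/3) + exp(-2*I*pi/3) = 0.)
A character is irreducible iff <chi, chi> = 1, so this representation is reducible.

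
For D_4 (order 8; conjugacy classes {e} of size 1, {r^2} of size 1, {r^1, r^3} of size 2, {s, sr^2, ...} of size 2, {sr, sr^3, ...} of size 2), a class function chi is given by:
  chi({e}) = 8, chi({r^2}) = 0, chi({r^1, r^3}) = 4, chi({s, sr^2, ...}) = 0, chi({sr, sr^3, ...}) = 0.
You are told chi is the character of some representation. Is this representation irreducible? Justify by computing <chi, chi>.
Not irreducible (reducible): <chi, chi> = 12 > 1.

Solution. <chi, chi> = (1/|G|) sum_C |C| * |chi(C)|^2 = (1/8)[1*|8|^2 + 1*|0|^2 + 2*|4|^2 + 2*|0|^2 + 2*|0|^2]
  = (1/8)[(64) + (0) + (32) + (0) + (0)] = 96/8 = 12.
A character is irreducible iff <chi, chi> = 1, so this representation is reducible.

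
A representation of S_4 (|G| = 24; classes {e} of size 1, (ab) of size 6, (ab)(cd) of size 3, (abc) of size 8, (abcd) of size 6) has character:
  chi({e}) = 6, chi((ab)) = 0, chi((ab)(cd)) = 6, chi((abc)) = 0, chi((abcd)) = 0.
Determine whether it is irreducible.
Not irreducible (reducible): <chi, chi> = 6 > 1.

<chi, chi> = (1/|G|) sum_C |C| * |chi(C)|^2 = (1/24)[1*|6|^2 + 6*|0|^2 + 3*|6|^2 + 8*|0|^2 + 6*|0|^2]
  = (1/24)[(36) + (0) + (108) + (0) + (0)] = 144/24 = 6.
A character is irreducible iff <chi, chi> = 1, so this representation is reducible.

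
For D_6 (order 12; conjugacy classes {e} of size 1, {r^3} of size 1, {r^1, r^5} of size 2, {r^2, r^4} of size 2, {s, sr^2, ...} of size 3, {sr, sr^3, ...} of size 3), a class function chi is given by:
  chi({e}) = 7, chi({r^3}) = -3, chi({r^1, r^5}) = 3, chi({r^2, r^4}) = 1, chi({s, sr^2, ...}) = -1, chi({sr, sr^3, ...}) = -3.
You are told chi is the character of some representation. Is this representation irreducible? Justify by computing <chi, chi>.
Not irreducible (reducible): <chi, chi> = 9 > 1.

<chi, chi> = (1/|G|) sum_C |C| * |chi(C)|^2 = (1/12)[1*|7|^2 + 1*|-3|^2 + 2*|3|^2 + 2*|1|^2 + 3*|-1|^2 + 3*|-3|^2]
  = (1/12)[(49) + (9) + (18) + (2) + (3) + (27)] = 108/12 = 9.
A character is irreducible iff <chi, chi> = 1, so this representation is reducible.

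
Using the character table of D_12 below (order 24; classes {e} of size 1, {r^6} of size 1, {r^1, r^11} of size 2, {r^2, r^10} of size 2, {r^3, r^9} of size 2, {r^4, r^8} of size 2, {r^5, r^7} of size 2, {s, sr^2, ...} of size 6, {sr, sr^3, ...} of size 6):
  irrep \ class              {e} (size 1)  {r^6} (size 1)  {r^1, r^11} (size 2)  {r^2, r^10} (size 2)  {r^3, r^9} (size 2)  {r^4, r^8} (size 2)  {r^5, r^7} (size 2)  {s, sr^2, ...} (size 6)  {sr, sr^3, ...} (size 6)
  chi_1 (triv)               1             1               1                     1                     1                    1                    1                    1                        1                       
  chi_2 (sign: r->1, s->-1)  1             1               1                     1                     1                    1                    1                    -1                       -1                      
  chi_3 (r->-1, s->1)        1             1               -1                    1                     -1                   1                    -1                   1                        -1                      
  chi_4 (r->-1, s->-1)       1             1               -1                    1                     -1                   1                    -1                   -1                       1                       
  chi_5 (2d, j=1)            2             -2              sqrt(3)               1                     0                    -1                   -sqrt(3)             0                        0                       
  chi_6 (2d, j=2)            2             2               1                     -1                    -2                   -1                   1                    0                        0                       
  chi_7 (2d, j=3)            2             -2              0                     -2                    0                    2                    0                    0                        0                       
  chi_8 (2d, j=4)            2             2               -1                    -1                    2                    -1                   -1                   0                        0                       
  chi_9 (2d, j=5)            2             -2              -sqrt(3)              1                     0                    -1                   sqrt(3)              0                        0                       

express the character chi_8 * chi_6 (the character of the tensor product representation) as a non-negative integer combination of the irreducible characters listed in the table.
chi_8 tensor chi_6 = chi_3 + chi_4 + chi_6 (all other irreducibles have multiplicity 0).

Details: The character of a tensor product is the pointwise product (chi_8 * chi_6)(C) = chi_8(C) * chi_6(C):
  {e}: (2)*(2), {r^6}: (2)*(2), {r^1, r^11}: (-1)*(1), {r^2, r^10}: (-1)*(-1), {r^3, r^9}: (2)*(-2), {r^4, r^8}: (-1)*(-1), {r^5, r^7}: (-1)*(1), {s, sr^2, ...}: (0)*(0), {sr, sr^3, ...}: (0)*(0)
so (chi_8 * chi_6) takes values
  {e} -> 4, {r^6} -> 4, {r^1, r^11} -> -1, {r^2, r^10} -> 1, {r^3, r^9} -> -4, {r^4, r^8} -> 1, {r^5, r^7} -> -1, {s, sr^2, ...} -> 0, {sr, sr^3, ...} -> 0.
Now take the inner product of this character with each irreducible chi from the table, <chi_8*chi_6, chi> = (1/24) sum_C |C| (chi_8*chi_6)(C) conj(chi(C)):
  <chi_8*chi_6, chi_1> = (1/24)[1*(4)*conj(1) + 1*(4)*conj(1) + 2*(-1)*conj(1) + 2*(1)*conj(1) + 2*(-4)*conj(1) + 2*(1)*conj(1) + 2*(-1)*conj(1) + 6*(0)*conj(1) + 6*(0)*conj(1)]
      = (1/24)[(4) + (4) + (-2) + (2) + (-8) + (2) + (-2) + (0) + (0)] = 0/24 = 0
  <chi_8*chi_6, chi_2> = (1/24)[1*(4)*conj(1) + 1*(4)*conj(1) + 2*(-1)*conj(1) + 2*(1)*conj(1) + 2*(-4)*conj(1) + 2*(1)*conj(1) + 2*(-1)*conj(1) + 6*(0)*conj(-1) + 6*(0)*conj(-1)]
      = (1/24)[(4) + (4) + (-2) + (2) + (-8) + (2) + (-2) + (0) + (0)] = 0/24 = 0
  <chi_8*chi_6, chi_3> = (1/24)[1*(4)*conj(1) + 1*(4)*conj(1) + 2*(-1)*conj(-1) + 2*(1)*conj(1) + 2*(-4)*conj(-1) + 2*(1)*conj(1) + 2*(-1)*conj(-1) + 6*(0)*conj(1) + 6*(0)*conj(-1)]
      = (1/24)[(4) + (4) + (2) + (2) + (8) + (2) + (2) + (0) + (0)] = 24/24 = 1
  <chi_8*chi_6, chi_4> = (1/24)[1*(4)*conj(1) + 1*(4)*conj(1) + 2*(-1)*conj(-1) + 2*(1)*conj(1) + 2*(-4)*conj(-1) + 2*(1)*conj(1) + 2*(-1)*conj(-1) + 6*(0)*conj(-1) + 6*(0)*conj(1)]
      = (1/24)[(4) + (4) + (2) + (2) + (8) + (2) + (2) + (0) + (0)] = 24/24 = 1
  <chi_8*chi_6, chi_5> = (1/24)[1*(4)*conj(2) + 1*(4)*conj(-2) + 2*(-1)*conj(sqrt(3)) + 2*(1)*conj(1) + 2*(-4)*conj(0) + 2*(1)*conj(-1) + 2*(-1)*conj(-sqrt(3)) + 6*(0)*conj(0) + 6*(0)*conj(0)]
      = (1/24)[(8) + (-8) + (-2*sqrt(3)) + (2) + (0) + (-2) + (2*sqrt(3)) + (0) + (0)] = 0/24 = 0
  <chi_8*chi_6, chi_6> = (1/24)[1*(4)*conj(2) + 1*(4)*conj(2) + 2*(-1)*conj(1) + 2*(1)*conj(-1) + 2*(-4)*conj(-2) + 2*(1)*conj(-1) + 2*(-1)*conj(1) + 6*(0)*conj(0) + 6*(0)*conj(0)]
      = (1/24)[(8) + (8) + (-2) + (-2) + (16) + (-2) + (-2) + (0) + (0)] = 24/24 = 1
  <chi_8*chi_6, chi_7> = (1/24)[1*(4)*conj(2) + 1*(4)*conj(-2) + 2*(-1)*conj(0) + 2*(1)*conj(-2) + 2*(-4)*conj(0) + 2*(1)*conj(2) + 2*(-1)*conj(0) + 6*(0)*conj(0) + 6*(0)*conj(0)]
      = (1/24)[(8) + (-8) + (0) + (-4) + (0) + (4) + (0) + (0) + (0)] = 0/24 = 0
  <chi_8*chi_6, chi_8> = (1/24)[1*(4)*conj(2) + 1*(4)*conj(2) + 2*(-1)*conj(-1) + 2*(1)*conj(-1) + 2*(-4)*conj(2) + 2*(1)*conj(-1) + 2*(-1)*conj(-1) + 6*(0)*conj(0) + 6*(0)*conj(0)]
      = (1/24)[(8) + (8) + (2) + (-2) + (-16) + (-2) + (2) + (0) + (0)] = 0/24 = 0
  <chi_8*chi_6, chi_9> = (1/24)[1*(4)*conj(2) + 1*(4)*conj(-2) + 2*(-1)*conj(-sqrt(3)) + 2*(1)*conj(1) + 2*(-4)*conj(0) + 2*(1)*conj(-1) + 2*(-1)*conj(sqrt(3)) + 6*(0)*conj(0) + 6*(0)*conj(0)]
      = (1/24)[(8) + (-8) + (2*sqrt(3)) + (2) + (0) + (-2) + (-2*sqrt(3)) + (0) + (0)] = 0/24 = 0
Hence the multiplicities are chi_3: 1, chi_4: 1, chi_6: 1. Dimension check: dim(chi_8)*dim(chi_6) = 2*2 = 4 and sum (mult * dim) = 1*1 + 1*1 + 1*2 = 4.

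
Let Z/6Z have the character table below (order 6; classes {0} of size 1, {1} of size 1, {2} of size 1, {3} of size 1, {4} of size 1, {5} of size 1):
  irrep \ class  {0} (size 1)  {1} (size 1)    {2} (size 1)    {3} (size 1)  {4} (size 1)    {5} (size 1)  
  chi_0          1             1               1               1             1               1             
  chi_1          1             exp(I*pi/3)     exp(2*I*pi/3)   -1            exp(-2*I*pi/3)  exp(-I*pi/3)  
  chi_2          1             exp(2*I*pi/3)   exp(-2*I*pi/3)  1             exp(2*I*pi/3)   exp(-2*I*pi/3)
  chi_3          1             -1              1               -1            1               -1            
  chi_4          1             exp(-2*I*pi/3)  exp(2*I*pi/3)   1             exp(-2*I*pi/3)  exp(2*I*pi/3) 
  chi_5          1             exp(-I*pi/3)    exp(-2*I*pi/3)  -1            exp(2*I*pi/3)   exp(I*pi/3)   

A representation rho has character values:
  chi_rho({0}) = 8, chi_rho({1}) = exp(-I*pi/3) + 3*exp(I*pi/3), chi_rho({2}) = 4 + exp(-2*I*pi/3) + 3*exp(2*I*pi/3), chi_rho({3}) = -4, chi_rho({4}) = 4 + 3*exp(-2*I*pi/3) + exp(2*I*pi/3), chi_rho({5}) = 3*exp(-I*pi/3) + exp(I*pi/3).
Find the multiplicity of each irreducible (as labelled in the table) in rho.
Multiplicities: chi_0: 2, chi_1: 3, chi_2: 0, chi_3: 2, chi_4: 0, chi_5: 1.

Use <chi_rho, chi> = (1/|G|) sum_C |C| * chi_rho(C) * conj(chi(C)) with |G| = 6 for each irreducible chi in the table:
  <chi_rho, chi_0> = (1/6)[1*(8)*conj(1) + 1*(exp(-I*pi/3) + 3*exp(I*pi/3))*conj(1) + 1*(4 + exp(-2*I*pi/3) + 3*exp(2*I*pi/3))*conj(1) + 1*(-4)*conj(1) + 1*(4 + 3*exp(-2*I*pi/3) + exp(2*I*pi/3))*conj(1) + 1*(3*exp(-I*pi/3) + exp(I*pi/3))*conj(1)]
      = (1/6)[(8) + (exp(-I*pi/3) + 3*exp(I*pi/3)) + (4 + exp(-2*I*pi/3) + 3*exp(2*I*pi/3)) + (-4) + (4 + 3*exp(-2*I*pi/3) + exp(2*I*pi/3)) + (3*exp(-I*pi/3) + exp(I*pi/3))] = 12/6 = 2
  <chi_rho, chi_1> = (1/6)[1*(8)*conj(1) + 1*(exp(-I*pi/3) + 3*exp(I*pi/3))*conj(exp(I*pi/3)) + 1*(4 + exp(-2*I*pi/3) + 3*exp(2*I*pi/3))*conj(exp(2*I*pi/3)) + 1*(-4)*conj(-1) + 1*(4 + 3*exp(-2*I*pi/3) + exp(2*I*pi/3))*conj(exp(-2*I*pi/3)) + 1*(3*exp(-I*pi/3) + exp(I*pi/3))*conj(exp(-I*pi/3))]
      = (1/6)[(8) + (3 + exp(-2*I*pi/3)) + (3 + 4*exp(-2*I*pi/3) + exp(2*I*pi/3)) + (4) + (3 + exp(-2*I*pi/3) + 4*exp(2*I*pi/3)) + (3 + exp(2*I*pi/3))] = 18/6 = 3
  <chi_rho, chi_2> = (1/6)[1*(8)*conj(1) + 1*(exp(-I*pi/3) + 3*exp(I*pi/3))*conj(exp(2*I*pi/3)) + 1*(4 + exp(-2*I*pi/3) + 3*exp(2*I*pi/3))*conj(exp(-2*I*pi/3)) + 1*(-4)*conj(1) + 1*(4 + 3*exp(-2*I*pi/3) + exp(2*I*pi/3))*conj(exp(2*I*pi/3)) + 1*(3*exp(-I*pi/3) + exp(I*pi/3))*conj(exp(-2*I*pi/3))]
      = (1/6)[(8) + (-1 + 3*exp(-I*pi/3)) + (1 + 3*exp(-2*I*pi/3) + 4*exp(2*I*pi/3)) + (-4) + (1 + 4*exp(-2*I*pi/3) + 3*exp(2*I*pi/3)) + (-1 + 3*exp(I*pi/3))] = 0/6 = 0
  <chi_rho, chi_3> = (1/6)[1*(8)*conj(1) + 1*(exp(-I*pi/3) + 3*exp(I*pi/3))*conj(-1) + 1*(4 + exp(-2*I*pi/3) + 3*exp(2*I*pi/3))*conj(1) + 1*(-4)*conj(-1) + 1*(4 + 3*exp(-2*I*pi/3) + exp(2*I*pi/3))*conj(1) + 1*(3*exp(-I*pi/3) + exp(I*pi/3))*conj(-1)]
      = (1/6)[(8) + (-3*exp(I*pi/3) - exp(-I*pi/3)) + (4 + exp(-2*I*pi/3) + 3*exp(2*I*pi/3)) + (4) + (4 + 3*exp(-2*I*pi/3) + exp(2*I*pi/3)) + (-exp(I*pi/3) - 3*exp(-I*pi/3))] = 12/6 = 2
  <chi_rho, chi_4> = (1/6)[1*(8)*conj(1) + 1*(exp(-I*pi/3) + 3*exp(I*pi/3))*conj(exp(-2*I*pi/3)) + 1*(4 + exp(-2*I*pi/3) + 3*exp(2*I*pi/3))*conj(exp(2*I*pi/3)) + 1*(-4)*conj(1) + 1*(4 + 3*exp(-2*I*pi/3) + exp(2*I*pi/3))*conj(exp(-2*I*pi/3)) + 1*(3*exp(-I*pi/3) + exp(I*pi/3))*conj(exp(2*I*pi/3))]
      = (1/6)[(8) + (-3 + exp(I*pi/3)) + (3 + 4*exp(-2*I*pi/3) + exp(2*I*pi/3)) + (-4) + (3 + exp(-2*I*pi/3) + 4*exp(2*I*pi/3)) + (-3 + exp(-I*pi/3))] = 0/6 = 0
  <chi_rho, chi_5> = (1/6)[1*(8)*conj(1) + 1*(exp(-I*pi/3) + 3*exp(I*pi/3))*conj(exp(-I*pi/3)) + 1*(4 + exp(-2*I*pi/3) + 3*exp(2*I*pi/3))*conj(exp(-2*I*pi/3)) + 1*(-4)*conj(-1) + 1*(4 + 3*exp(-2*I*pi/3) + exp(2*I*pi/3))*conj(exp(2*I*pi/3)) + 1*(3*exp(-I*pi/3) + exp(I*pi/3))*conj(exp(I*pi/3))]
      = (1/6)[(8) + (1 + 3*exp(2*I*pi/3)) + (1 + 3*exp(-2*I*pi/3) + 4*exp(2*I*pi/3)) + (4) + (1 + 4*exp(-2*I*pi/3) + 3*exp(2*I*pi/3)) + (1 + 3*exp(-2*I*pi/3))] = 6/6 = 1
(Exp terms are combined using exp(i*s)*conj(exp(i*t)) = exp(i*(s-t)), and sums of them are collapsed using the identity that for every m > 1 the m distinct m-th roots of unity sum to 0, e.g. 1 + exp(2*I*pi/3) + exp(-2*I*pi/3) = 0.)
Dimension check: dim(rho) = sum (mult * dim) = 2*1 + 3*1 + 0*1 + 2*1 + 0*1 + 1*1 = 8 = chi_rho(e) = 8.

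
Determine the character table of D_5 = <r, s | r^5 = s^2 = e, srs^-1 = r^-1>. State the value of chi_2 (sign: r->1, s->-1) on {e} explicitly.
Conjugacy classes: {e} of size 1, {r^1, r^4} of size 2, {r^2, r^3} of size 2, {s, sr, ..., sr^4} of size 5.
Character table:
  irrep \ class              {e} (size 1)  {r^1, r^4} (size 2)  {r^2, r^3} (size 2)  {s, sr, ..., sr^4} (size 5)
  chi_1 (triv)               1             1                    1                    1                          
  chi_2 (sign: r->1, s->-1)  1             1                    1                    -1                         
  chi_3 (2d, j=1)            2             -1/2 + sqrt(5)/2     -sqrt(5)/2 - 1/2     0                          
  chi_4 (2d, j=2)            2             -sqrt(5)/2 - 1/2     -1/2 + sqrt(5)/2     0                          

Spot check: chi_2 (sign: r->1, s->-1) on {e} = 1.

Justification: D_5 has order 2*5 = 10 with 4 conjugacy classes, hence 4 irreducibles. Sum of squared dims 1 + 1 + 4 + 4 = 10 = |G|. Linear characters come from the abelianisation; the 2-dimensional irreps have character r^k -> 2*cos(2*pi*j*k/5), reflections -> 0.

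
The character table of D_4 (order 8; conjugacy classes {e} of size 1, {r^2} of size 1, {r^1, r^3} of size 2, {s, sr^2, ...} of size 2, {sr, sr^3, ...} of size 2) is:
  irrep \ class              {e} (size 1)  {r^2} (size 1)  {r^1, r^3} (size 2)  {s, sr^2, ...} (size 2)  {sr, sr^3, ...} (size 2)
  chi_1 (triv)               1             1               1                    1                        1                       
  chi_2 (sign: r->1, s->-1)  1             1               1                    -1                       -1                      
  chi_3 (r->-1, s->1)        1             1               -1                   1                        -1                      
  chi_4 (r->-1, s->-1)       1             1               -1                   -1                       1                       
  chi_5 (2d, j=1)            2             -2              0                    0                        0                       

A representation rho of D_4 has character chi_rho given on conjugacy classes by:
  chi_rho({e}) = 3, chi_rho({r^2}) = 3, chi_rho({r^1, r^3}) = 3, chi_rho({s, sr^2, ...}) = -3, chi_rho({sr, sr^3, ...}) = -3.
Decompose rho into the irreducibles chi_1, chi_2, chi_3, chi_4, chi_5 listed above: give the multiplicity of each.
Multiplicities: chi_1: 0, chi_2: 3, chi_3: 0, chi_4: 0, chi_5: 0.

Solution. Use <chi_rho, chi> = (1/|G|) sum_C |C| * chi_rho(C) * conj(chi(C)) with |G| = 8 for each irreducible chi in the table:
  <chi_rho, chi_1> = (1/8)[1*(3)*conj(1) + 1*(3)*conj(1) + 2*(3)*conj(1) + 2*(-3)*conj(1) + 2*(-3)*conj(1)]
      = (1/8)[(3) + (3) + (6) + (-6) + (-6)] = 0/8 = 0
  <chi_rho, chi_2> = (1/8)[1*(3)*conj(1) + 1*(3)*conj(1) + 2*(3)*conj(1) + 2*(-3)*conj(-1) + 2*(-3)*conj(-1)]
      = (1/8)[(3) + (3) + (6) + (6) + (6)] = 24/8 = 3
  <chi_rho, chi_3> = (1/8)[1*(3)*conj(1) + 1*(3)*conj(1) + 2*(3)*conj(-1) + 2*(-3)*conj(1) + 2*(-3)*conj(-1)]
      = (1/8)[(3) + (3) + (-6) + (-6) + (6)] = 0/8 = 0
  <chi_rho, chi_4> = (1/8)[1*(3)*conj(1) + 1*(3)*conj(1) + 2*(3)*conj(-1) + 2*(-3)*conj(-1) + 2*(-3)*conj(1)]
      = (1/8)[(3) + (3) + (-6) + (6) + (-6)] = 0/8 = 0
  <chi_rho, chi_5> = (1/8)[1*(3)*conj(2) + 1*(3)*conj(-2) + 2*(3)*conj(0) + 2*(-3)*conj(0) + 2*(-3)*conj(0)]
      = (1/8)[(6) + (-6) + (0) + (0) + (0)] = 0/8 = 0
Dimension check: dim(rho) = sum (mult * dim) = 0*1 + 3*1 + 0*1 + 0*1 + 0*2 = 3 = chi_rho(e) = 3.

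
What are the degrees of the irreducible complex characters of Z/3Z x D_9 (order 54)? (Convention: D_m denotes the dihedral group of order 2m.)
Dimensions: 1, 1, 1, 1, 1, 1, 2, 2, 2, 2, 2, 2, 2, 2, 2, 2, 2, 2

Justification: There are 18 irreducibles (= number of conjugacy classes). Their dimensions d_i satisfy sum d_i^2 = |G| = 54: 1 + 1 + 1 + 1 + 1 + 1 + 4 + 4 + 4 + 4 + 4 + 4 + 4 + 4 + 4 + 4 + 4 + 4 = 54. (For the product with Z/3Z: each of the 3 1-dim characters of Z/3Z tensors with each irrep of D_9, giving 3 copies of each D_9-dimension.)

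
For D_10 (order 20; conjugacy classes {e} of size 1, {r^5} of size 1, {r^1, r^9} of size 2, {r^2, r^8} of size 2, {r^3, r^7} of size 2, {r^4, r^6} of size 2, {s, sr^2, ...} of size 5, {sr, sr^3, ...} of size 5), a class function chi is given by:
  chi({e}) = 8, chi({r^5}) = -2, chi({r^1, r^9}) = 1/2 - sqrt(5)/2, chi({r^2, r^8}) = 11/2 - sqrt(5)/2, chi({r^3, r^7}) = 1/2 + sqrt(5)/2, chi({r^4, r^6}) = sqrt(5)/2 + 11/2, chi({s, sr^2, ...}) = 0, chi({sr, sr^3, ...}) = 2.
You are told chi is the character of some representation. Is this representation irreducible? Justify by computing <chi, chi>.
Not irreducible (reducible): <chi, chi> = 11 > 1.

Reasoning: <chi, chi> = (1/|G|) sum_C |C| * |chi(C)|^2 = (1/20)[1*|8|^2 + 1*|-2|^2 + 2*|1/2 - sqrt(5)/2|^2 + 2*|11/2 - sqrt(5)/2|^2 + 2*|1/2 + sqrt(5)/2|^2 + 2*|sqrt(5)/2 + 11/2|^2 + 5*|0|^2 + 5*|2|^2]
  = (1/20)[(64) + (4) + (3 - sqrt(5)) + (63 - 11*sqrt(5)) + (sqrt(5) + 3) + (11*sqrt(5) + 63) + (0) + (20)] = 220/20 = 11.
A character is irreducible iff <chi, chi> = 1, so this representation is reducible.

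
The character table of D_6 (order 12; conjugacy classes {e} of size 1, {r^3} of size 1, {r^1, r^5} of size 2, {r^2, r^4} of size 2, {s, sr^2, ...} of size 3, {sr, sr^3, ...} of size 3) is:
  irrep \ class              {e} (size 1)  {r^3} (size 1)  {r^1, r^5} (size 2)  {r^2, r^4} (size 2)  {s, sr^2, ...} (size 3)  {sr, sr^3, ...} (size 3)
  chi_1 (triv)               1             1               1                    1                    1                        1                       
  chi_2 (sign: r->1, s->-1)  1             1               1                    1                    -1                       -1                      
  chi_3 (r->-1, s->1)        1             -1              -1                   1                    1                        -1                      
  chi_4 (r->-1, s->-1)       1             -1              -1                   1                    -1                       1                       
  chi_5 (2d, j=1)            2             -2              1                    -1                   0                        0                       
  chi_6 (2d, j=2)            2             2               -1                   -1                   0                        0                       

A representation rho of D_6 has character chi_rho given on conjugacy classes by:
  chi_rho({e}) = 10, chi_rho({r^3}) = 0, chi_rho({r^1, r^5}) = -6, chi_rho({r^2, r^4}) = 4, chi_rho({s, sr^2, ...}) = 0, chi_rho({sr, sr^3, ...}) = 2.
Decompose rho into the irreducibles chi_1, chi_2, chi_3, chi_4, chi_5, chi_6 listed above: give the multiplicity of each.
Multiplicities: chi_1: 1, chi_2: 0, chi_3: 2, chi_4: 3, chi_5: 0, chi_6: 2.

Proof sketch: Use <chi_rho, chi> = (1/|G|) sum_C |C| * chi_rho(C) * conj(chi(C)) with |G| = 12 for each irreducible chi in the table:
  <chi_rho, chi_1> = (1/12)[1*(10)*conj(1) + 1*(0)*conj(1) + 2*(-6)*conj(1) + 2*(4)*conj(1) + 3*(0)*conj(1) + 3*(2)*conj(1)]
      = (1/12)[(10) + (0) + (-12) + (8) + (0) + (6)] = 12/12 = 1
  <chi_rho, chi_2> = (1/12)[1*(10)*conj(1) + 1*(0)*conj(1) + 2*(-6)*conj(1) + 2*(4)*conj(1) + 3*(0)*conj(-1) + 3*(2)*conj(-1)]
      = (1/12)[(10) + (0) + (-12) + (8) + (0) + (-6)] = 0/12 = 0
  <chi_rho, chi_3> = (1/12)[1*(10)*conj(1) + 1*(0)*conj(-1) + 2*(-6)*conj(-1) + 2*(4)*conj(1) + 3*(0)*conj(1) + 3*(2)*conj(-1)]
      = (1/12)[(10) + (0) + (12) + (8) + (0) + (-6)] = 24/12 = 2
  <chi_rho, chi_4> = (1/12)[1*(10)*conj(1) + 1*(0)*conj(-1) + 2*(-6)*conj(-1) + 2*(4)*conj(1) + 3*(0)*conj(-1) + 3*(2)*conj(1)]
      = (1/12)[(10) + (0) + (12) + (8) + (0) + (6)] = 36/12 = 3
  <chi_rho, chi_5> = (1/12)[1*(10)*conj(2) + 1*(0)*conj(-2) + 2*(-6)*conj(1) + 2*(4)*conj(-1) + 3*(0)*conj(0) + 3*(2)*conj(0)]
      = (1/12)[(20) + (0) + (-12) + (-8) + (0) + (0)] = 0/12 = 0
  <chi_rho, chi_6> = (1/12)[1*(10)*conj(2) + 1*(0)*conj(2) + 2*(-6)*conj(-1) + 2*(4)*conj(-1) + 3*(0)*conj(0) + 3*(2)*conj(0)]
      = (1/12)[(20) + (0) + (12) + (-8) + (0) + (0)] = 24/12 = 2
Dimension check: dim(rho) = sum (mult * dim) = 1*1 + 0*1 + 2*1 + 3*1 + 0*2 + 2*2 = 10 = chi_rho(e) = 10.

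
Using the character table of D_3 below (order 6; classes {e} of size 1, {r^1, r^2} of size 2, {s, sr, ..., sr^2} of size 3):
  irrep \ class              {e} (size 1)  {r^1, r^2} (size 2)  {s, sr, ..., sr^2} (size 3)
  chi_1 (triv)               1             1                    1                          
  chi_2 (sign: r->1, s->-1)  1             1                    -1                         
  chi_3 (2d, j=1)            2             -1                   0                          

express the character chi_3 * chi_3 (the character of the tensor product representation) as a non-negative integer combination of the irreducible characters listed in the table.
chi_3 tensor chi_3 = chi_1 + chi_2 + chi_3 (all other irreducibles have multiplicity 0).

Solution. The character of a tensor product is the pointwise product (chi_3 * chi_3)(C) = chi_3(C) * chi_3(C):
  {e}: (2)*(2), {r^1, r^2}: (-1)*(-1), {s, sr, ..., sr^2}: (0)*(0)
so (chi_3 * chi_3) takes values
  {e} -> 4, {r^1, r^2} -> 1, {s, sr, ..., sr^2} -> 0.
Now take the inner product of this character with each irreducible chi from the table, <chi_3*chi_3, chi> = (1/6) sum_C |C| (chi_3*chi_3)(C) conj(chi(C)):
  <chi_3*chi_3, chi_1> = (1/6)[1*(4)*conj(1) + 2*(1)*conj(1) + 3*(0)*conj(1)]
      = (1/6)[(4) + (2) + (0)] = 6/6 = 1
  <chi_3*chi_3, chi_2> = (1/6)[1*(4)*conj(1) + 2*(1)*conj(1) + 3*(0)*conj(-1)]
      = (1/6)[(4) + (2) + (0)] = 6/6 = 1
  <chi_3*chi_3, chi_3> = (1/6)[1*(4)*conj(2) + 2*(1)*conj(-1) + 3*(0)*conj(0)]
      = (1/6)[(8) + (-2) + (0)] = 6/6 = 1
Hence the multiplicities are chi_1: 1, chi_2: 1, chi_3: 1. Dimension check: dim(chi_3)*dim(chi_3) = 2*2 = 4 and sum (mult * dim) = 1*1 + 1*1 + 1*2 = 4.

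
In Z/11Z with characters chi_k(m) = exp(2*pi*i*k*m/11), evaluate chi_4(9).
chi_4(9) = zeta_11^36 = exp(6*I*pi/11)

chi_4(9) = zeta_11^(4*9) = zeta_11^36. Since zeta_11^11 = 1, this equals zeta_11^3 = exp(2*pi*i*3/11) = exp(6*I*pi/11).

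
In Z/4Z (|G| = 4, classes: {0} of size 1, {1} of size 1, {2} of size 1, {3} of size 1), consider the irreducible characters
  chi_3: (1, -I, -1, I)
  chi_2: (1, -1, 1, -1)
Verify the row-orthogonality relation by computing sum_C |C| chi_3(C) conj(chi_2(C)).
Sum = 0; so <chi_3, chi_2> = 0 (distinct irreducibles are orthogonal).

Working: Compute term by term over conjugacy classes (|C| * chi_3(C) * conj(chi_2(C))):
  1*(1)*conj(1) + 1*(-I)*conj(-1) + 1*(-1)*conj(1) + 1*(I)*conj(-1)
  = (1) + (I) + (-1) + (-I)
  = 0.
(Exp terms are combined using exp(i*s)*conj(exp(i*t)) = exp(i*(s-t)), and sums of them are collapsed using the identity that for every m > 1 the m distinct m-th roots of unity sum to 0, e.g. 1 + exp(2*I*pi/3) + exp(-2*I*pi/3) = 0.)
Dividing by |G| = 4 gives 0/4 = 0, matching the row-orthogonality relation <chi_3, chi_2> = [chi_3 = chi_2].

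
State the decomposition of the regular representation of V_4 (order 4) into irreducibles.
Each irreducible V_i of dimension d_i appears with multiplicity d_i, i.e. rho_reg = (direct sum over all irreducibles V_i) d_i V_i. The irreducible dimensions for V_4 are 1, 1, 1, 1: 4 irreducibles of dimension 1, each with multiplicity 1. Total dimension 4*1*1 = 4 = |G|.

Explanation: General theorem: in the regular representation of a finite group G, each irreducible appears with multiplicity equal to its dimension. Check: dim(rho_reg) = sum d_i^2 = 1 + 1 + 1 + 1 = 4 = |G|.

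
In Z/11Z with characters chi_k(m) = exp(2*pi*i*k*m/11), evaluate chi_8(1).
chi_8(1) = zeta_11^8 = exp(-6*I*pi/11)

Derivation: chi_8(1) = zeta_11^(8*1) = zeta_11^8. Since zeta_11^11 = 1, this equals zeta_11^8 = exp(2*pi*i*8/11) = exp(-6*I*pi/11).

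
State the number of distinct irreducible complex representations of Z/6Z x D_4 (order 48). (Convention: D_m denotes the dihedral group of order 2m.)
30

The number of irreducible complex representations of a finite group equals its number of conjugacy classes. For a direct product, #classes(G x H) = #classes(G) * #classes(H). Z/6Z has 6 classes (abelian), D_4 has 5 classes, so 6 * 5 = 30, so Z/6Z x D_4 (order 48) has exactly 30 irreducible complex representations.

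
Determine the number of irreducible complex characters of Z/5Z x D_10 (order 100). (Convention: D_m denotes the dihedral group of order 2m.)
40

Derivation: The number of irreducible complex representations of a finite group equals its number of conjugacy classes. For a direct product, #classes(G x H) = #classes(G) * #classes(H). Z/5Z has 5 classes (abelian), D_10 has 8 classes, so 5 * 8 = 40, so Z/5Z x D_10 (order 100) has exactly 40 irreducible complex representations.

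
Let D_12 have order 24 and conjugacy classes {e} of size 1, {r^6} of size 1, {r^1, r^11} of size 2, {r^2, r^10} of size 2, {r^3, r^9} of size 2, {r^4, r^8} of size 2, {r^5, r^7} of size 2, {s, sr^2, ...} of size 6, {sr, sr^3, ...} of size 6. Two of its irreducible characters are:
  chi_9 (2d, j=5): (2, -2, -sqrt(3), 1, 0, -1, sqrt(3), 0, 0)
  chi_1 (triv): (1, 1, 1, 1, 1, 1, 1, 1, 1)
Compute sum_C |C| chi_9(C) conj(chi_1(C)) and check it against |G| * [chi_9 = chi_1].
Sum = 0; so <chi_9, chi_1> = 0 (distinct irreducibles are orthogonal).

Explanation: Compute term by term over conjugacy classes (|C| * chi_9(C) * conj(chi_1(C))):
  1*(2)*conj(1) + 1*(-2)*conj(1) + 2*(-sqrt(3))*conj(1) + 2*(1)*conj(1) + 2*(0)*conj(1) + 2*(-1)*conj(1) + 2*(sqrt(3))*conj(1) + 6*(0)*conj(1) + 6*(0)*conj(1)
  = (2) + (-2) + (-2*sqrt(3)) + (2) + (0) + (-2) + (2*sqrt(3)) + (0) + (0)
  = 0.
Dividing by |G| = 24 gives 0/24 = 0, matching the row-orthogonality relation <chi_9, chi_1> = [chi_9 = chi_1].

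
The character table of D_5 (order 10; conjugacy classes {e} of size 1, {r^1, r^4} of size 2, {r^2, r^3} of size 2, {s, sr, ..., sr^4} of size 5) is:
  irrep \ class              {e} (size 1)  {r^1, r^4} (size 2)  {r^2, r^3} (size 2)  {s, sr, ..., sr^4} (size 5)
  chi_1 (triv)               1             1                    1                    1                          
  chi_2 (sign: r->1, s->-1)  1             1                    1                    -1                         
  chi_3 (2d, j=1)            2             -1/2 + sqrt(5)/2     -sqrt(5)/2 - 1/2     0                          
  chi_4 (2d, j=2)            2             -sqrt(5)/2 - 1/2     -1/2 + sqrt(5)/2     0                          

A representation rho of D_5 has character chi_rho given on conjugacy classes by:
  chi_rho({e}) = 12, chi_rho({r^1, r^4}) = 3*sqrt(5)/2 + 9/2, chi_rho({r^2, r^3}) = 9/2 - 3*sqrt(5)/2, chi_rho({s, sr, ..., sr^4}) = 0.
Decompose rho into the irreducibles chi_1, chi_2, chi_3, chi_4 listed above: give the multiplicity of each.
Multiplicities: chi_1: 3, chi_2: 3, chi_3: 3, chi_4: 0.

Explanation: Use <chi_rho, chi> = (1/|G|) sum_C |C| * chi_rho(C) * conj(chi(C)) with |G| = 10 for each irreducible chi in the table:
  <chi_rho, chi_1> = (1/10)[1*(12)*conj(1) + 2*(3*sqrt(5)/2 + 9/2)*conj(1) + 2*(9/2 - 3*sqrt(5)/2)*conj(1) + 5*(0)*conj(1)]
      = (1/10)[(12) + (3*sqrt(5) + 9) + (9 - 3*sqrt(5)) + (0)] = 30/10 = 3
  <chi_rho, chi_2> = (1/10)[1*(12)*conj(1) + 2*(3*sqrt(5)/2 + 9/2)*conj(1) + 2*(9/2 - 3*sqrt(5)/2)*conj(1) + 5*(0)*conj(-1)]
      = (1/10)[(12) + (3*sqrt(5) + 9) + (9 - 3*sqrt(5)) + (0)] = 30/10 = 3
  <chi_rho, chi_3> = (1/10)[1*(12)*conj(2) + 2*(3*sqrt(5)/2 + 9/2)*conj(-1/2 + sqrt(5)/2) + 2*(9/2 - 3*sqrt(5)/2)*conj(-sqrt(5)/2 - 1/2) + 5*(0)*conj(0)]
      = (1/10)[(24) + (3 + 3*sqrt(5)) + (3 - 3*sqrt(5)) + (0)] = 30/10 = 3
  <chi_rho, chi_4> = (1/10)[1*(12)*conj(2) + 2*(3*sqrt(5)/2 + 9/2)*conj(-sqrt(5)/2 - 1/2) + 2*(9/2 - 3*sqrt(5)/2)*conj(-1/2 + sqrt(5)/2) + 5*(0)*conj(0)]
      = (1/10)[(24) + (-6*sqrt(5) - 12) + (-12 + 6*sqrt(5)) + (0)] = 0/10 = 0
Dimension check: dim(rho) = sum (mult * dim) = 3*1 + 3*1 + 3*2 + 0*2 = 12 = chi_rho(e) = 12.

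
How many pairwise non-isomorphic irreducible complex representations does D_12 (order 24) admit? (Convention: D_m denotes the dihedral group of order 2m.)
9

Justification: The number of irreducible complex representations of a finite group equals its number of conjugacy classes. D_12 has 9 conjugacy classes (n/2 + 3 for n even), so D_12 (order 24) has exactly 9 irreducible complex representations.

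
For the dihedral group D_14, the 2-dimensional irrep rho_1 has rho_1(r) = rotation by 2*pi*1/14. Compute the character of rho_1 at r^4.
chi_{rho_1}(r^4) = 2*cos(2*pi*1*4/14) = -2*cos(3*pi/7)

Derivation: rho_1(r^4) is rotation by angle 2*pi*1*4/14, whose trace is 2*cos(2*pi*1*4/14) = -2*cos(3*pi/7).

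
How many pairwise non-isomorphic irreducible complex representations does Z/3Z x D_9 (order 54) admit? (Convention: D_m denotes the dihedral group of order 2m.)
18

Derivation: The number of irreducible complex representations of a finite group equals its number of conjugacy classes. For a direct product, #classes(G x H) = #classes(G) * #classes(H). Z/3Z has 3 classes (abelian), D_9 has 6 classes, so 3 * 6 = 18, so Z/3Z x D_9 (order 54) has exactly 18 irreducible complex representations.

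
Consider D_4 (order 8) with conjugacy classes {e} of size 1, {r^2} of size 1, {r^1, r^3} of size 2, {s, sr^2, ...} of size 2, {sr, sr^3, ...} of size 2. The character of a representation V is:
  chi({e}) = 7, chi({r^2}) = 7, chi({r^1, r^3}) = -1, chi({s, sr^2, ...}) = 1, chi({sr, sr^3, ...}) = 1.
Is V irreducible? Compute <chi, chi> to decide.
Not irreducible (reducible): <chi, chi> = 13 > 1.

Reasoning: <chi, chi> = (1/|G|) sum_C |C| * |chi(C)|^2 = (1/8)[1*|7|^2 + 1*|7|^2 + 2*|-1|^2 + 2*|1|^2 + 2*|1|^2]
  = (1/8)[(49) + (49) + (2) + (2) + (2)] = 104/8 = 13.
A character is irreducible iff <chi, chi> = 1, so this representation is reducible.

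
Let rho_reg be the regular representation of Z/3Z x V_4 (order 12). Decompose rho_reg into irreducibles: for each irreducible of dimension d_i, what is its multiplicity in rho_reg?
Each irreducible V_i of dimension d_i appears with multiplicity d_i, i.e. rho_reg = (direct sum over all irreducibles V_i) d_i V_i. The irreducible dimensions for Z/3Z x V_4 are 1, 1, 1, 1, 1, 1, 1, 1, 1, 1, 1, 1: 12 irreducibles of dimension 1, each with multiplicity 1. Total dimension 12*1*1 = 12 = |G|.

Derivation: General theorem: in the regular representation of a finite group G, each irreducible appears with multiplicity equal to its dimension. Check: dim(rho_reg) = sum d_i^2 = 1 + 1 + 1 + 1 + 1 + 1 + 1 + 1 + 1 + 1 + 1 + 1 = 12 = |G|.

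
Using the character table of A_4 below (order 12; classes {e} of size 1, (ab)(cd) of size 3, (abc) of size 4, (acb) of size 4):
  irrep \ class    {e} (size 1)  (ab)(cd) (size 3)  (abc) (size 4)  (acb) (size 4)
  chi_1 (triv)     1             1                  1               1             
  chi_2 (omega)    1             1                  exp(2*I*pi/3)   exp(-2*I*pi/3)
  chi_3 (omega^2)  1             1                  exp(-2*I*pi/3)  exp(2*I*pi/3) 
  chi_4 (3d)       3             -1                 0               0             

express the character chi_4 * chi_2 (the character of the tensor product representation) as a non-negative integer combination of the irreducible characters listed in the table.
chi_4 tensor chi_2 = chi_4 (all other irreducibles have multiplicity 0).

Explanation: The character of a tensor product is the pointwise product (chi_4 * chi_2)(C) = chi_4(C) * chi_2(C):
  {e}: (3)*(1), (ab)(cd): (-1)*(1), (abc): (0)*(exp(2*I*pi/3)), (acb): (0)*(exp(-2*I*pi/3))
so (chi_4 * chi_2) takes values
  {e} -> 3, (ab)(cd) -> -1, (abc) -> 0, (acb) -> 0.
Now take the inner product of this character with each irreducible chi from the table, <chi_4*chi_2, chi> = (1/12) sum_C |C| (chi_4*chi_2)(C) conj(chi(C)):
  <chi_4*chi_2, chi_1> = (1/12)[1*(3)*conj(1) + 3*(-1)*conj(1) + 4*(0)*conj(1) + 4*(0)*conj(1)]
      = (1/12)[(3) + (-3) + (0) + (0)] = 0/12 = 0
  <chi_4*chi_2, chi_2> = (1/12)[1*(3)*conj(1) + 3*(-1)*conj(1) + 4*(0)*conj(exp(2*I*pi/3)) + 4*(0)*conj(exp(-2*I*pi/3))]
      = (1/12)[(3) + (-3) + (0) + (0)] = 0/12 = 0
  <chi_4*chi_2, chi_3> = (1/12)[1*(3)*conj(1) + 3*(-1)*conj(1) + 4*(0)*conj(exp(-2*I*pi/3)) + 4*(0)*conj(exp(2*I*pi/3))]
      = (1/12)[(3) + (-3) + (0) + (0)] = 0/12 = 0
  <chi_4*chi_2, chi_4> = (1/12)[1*(3)*conj(3) + 3*(-1)*conj(-1) + 4*(0)*conj(0) + 4*(0)*conj(0)]
      = (1/12)[(9) + (3) + (0) + (0)] = 12/12 = 1
(Exp terms are combined using exp(i*s)*conj(exp(i*t)) = exp(i*(s-t)), and sums of them are collapsed using the identity that for every m > 1 the m distinct m-th roots of unity sum to 0, e.g. 1 + exp(2*I*pi/3) + exp(-2*I*pi/3) = 0.)
Hence the multiplicities are chi_4: 1. Dimension check: dim(chi_4)*dim(chi_2) = 3*1 = 3 and sum (mult * dim) = 1*3 = 3.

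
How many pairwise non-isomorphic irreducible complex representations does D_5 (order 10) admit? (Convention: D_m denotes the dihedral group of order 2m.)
4

The number of irreducible complex representations of a finite group equals its number of conjugacy classes. D_5 has 4 conjugacy classes ((n+3)/2 for n odd), so D_5 (order 10) has exactly 4 irreducible complex representations.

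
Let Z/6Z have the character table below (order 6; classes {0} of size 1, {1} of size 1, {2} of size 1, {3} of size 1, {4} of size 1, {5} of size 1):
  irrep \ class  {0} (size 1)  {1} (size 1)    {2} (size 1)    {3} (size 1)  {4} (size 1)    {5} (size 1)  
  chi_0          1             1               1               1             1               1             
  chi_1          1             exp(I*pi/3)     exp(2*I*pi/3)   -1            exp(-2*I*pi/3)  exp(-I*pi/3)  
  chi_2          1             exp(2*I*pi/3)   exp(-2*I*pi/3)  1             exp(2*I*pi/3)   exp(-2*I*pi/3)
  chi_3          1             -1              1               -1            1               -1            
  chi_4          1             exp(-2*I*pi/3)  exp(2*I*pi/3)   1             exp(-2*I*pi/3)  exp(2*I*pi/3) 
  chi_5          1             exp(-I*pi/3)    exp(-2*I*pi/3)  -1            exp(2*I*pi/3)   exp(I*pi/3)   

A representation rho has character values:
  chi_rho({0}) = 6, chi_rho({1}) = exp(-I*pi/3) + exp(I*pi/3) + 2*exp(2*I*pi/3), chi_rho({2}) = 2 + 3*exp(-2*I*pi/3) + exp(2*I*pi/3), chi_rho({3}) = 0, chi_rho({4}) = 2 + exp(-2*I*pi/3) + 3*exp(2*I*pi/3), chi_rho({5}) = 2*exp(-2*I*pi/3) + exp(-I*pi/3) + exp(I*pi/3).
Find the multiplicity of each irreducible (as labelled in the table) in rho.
Multiplicities: chi_0: 1, chi_1: 1, chi_2: 2, chi_3: 1, chi_4: 0, chi_5: 1.

Explanation: Use <chi_rho, chi> = (1/|G|) sum_C |C| * chi_rho(C) * conj(chi(C)) with |G| = 6 for each irreducible chi in the table:
  <chi_rho, chi_0> = (1/6)[1*(6)*conj(1) + 1*(exp(-I*pi/3) + exp(I*pi/3) + 2*exp(2*I*pi/3))*conj(1) + 1*(2 + 3*exp(-2*I*pi/3) + exp(2*I*pi/3))*conj(1) + 1*(0)*conj(1) + 1*(2 + exp(-2*I*pi/3) + 3*exp(2*I*pi/3))*conj(1) + 1*(2*exp(-2*I*pi/3) + exp(-I*pi/3) + exp(I*pi/3))*conj(1)]
      = (1/6)[(6) + (exp(-I*pi/3) + exp(I*pi/3) + 2*exp(2*I*pi/3)) + (2 + 3*exp(-2*I*pi/3) + exp(2*I*pi/3)) + (0) + (2 + exp(-2*I*pi/3) + 3*exp(2*I*pi/3)) + (2*exp(-2*I*pi/3) + exp(-I*pi/3) + exp(I*pi/3))] = 6/6 = 1
  <chi_rho, chi_1> = (1/6)[1*(6)*conj(1) + 1*(exp(-I*pi/3) + exp(I*pi/3) + 2*exp(2*I*pi/3))*conj(exp(I*pi/3)) + 1*(2 + 3*exp(-2*I*pi/3) + exp(2*I*pi/3))*conj(exp(2*I*pi/3)) + 1*(0)*conj(-1) + 1*(2 + exp(-2*I*pi/3) + 3*exp(2*I*pi/3))*conj(exp(-2*I*pi/3)) + 1*(2*exp(-2*I*pi/3) + exp(-I*pi/3) + exp(I*pi/3))*conj(exp(-I*pi/3))]
      = (1/6)[(6) + (1 + exp(-2*I*pi/3) + 2*exp(I*pi/3)) + (1 + 2*exp(-2*I*pi/3) + 3*exp(2*I*pi/3)) + (0) + (1 + 3*exp(-2*I*pi/3) + 2*exp(2*I*pi/3)) + (1 + 2*exp(-I*pi/3) + exp(2*I*pi/3))] = 6/6 = 1
  <chi_rho, chi_2> = (1/6)[1*(6)*conj(1) + 1*(exp(-I*pi/3) + exp(I*pi/3) + 2*exp(2*I*pi/3))*conj(exp(2*I*pi/3)) + 1*(2 + 3*exp(-2*I*pi/3) + exp(2*I*pi/3))*conj(exp(-2*I*pi/3)) + 1*(0)*conj(1) + 1*(2 + exp(-2*I*pi/3) + 3*exp(2*I*pi/3))*conj(exp(2*I*pi/3)) + 1*(2*exp(-2*I*pi/3) + exp(-I*pi/3) + exp(I*pi/3))*conj(exp(-2*I*pi/3))]
      = (1/6)[(6) + (1 + exp(-I*pi/3)) + (3 + exp(-2*I*pi/3) + 2*exp(2*I*pi/3)) + (0) + (3 + 2*exp(-2*I*pi/3) + exp(2*I*pi/3)) + (1 + exp(I*pi/3))] = 12/6 = 2
  <chi_rho, chi_3> = (1/6)[1*(6)*conj(1) + 1*(exp(-I*pi/3) + exp(I*pi/3) + 2*exp(2*I*pi/3))*conj(-1) + 1*(2 + 3*exp(-2*I*pi/3) + exp(2*I*pi/3))*conj(1) + 1*(0)*conj(-1) + 1*(2 + exp(-2*I*pi/3) + 3*exp(2*I*pi/3))*conj(1) + 1*(2*exp(-2*I*pi/3) + exp(-I*pi/3) + exp(I*pi/3))*conj(-1)]
      = (1/6)[(6) + (-2*exp(2*I*pi/3) - exp(I*pi/3) - exp(-I*pi/3)) + (2 + 3*exp(-2*I*pi/3) + exp(2*I*pi/3)) + (0) + (2 + exp(-2*I*pi/3) + 3*exp(2*I*pi/3)) + (-exp(I*pi/3) - exp(-I*pi/3) - 2*exp(-2*I*pi/3))] = 6/6 = 1
  <chi_rho, chi_4> = (1/6)[1*(6)*conj(1) + 1*(exp(-I*pi/3) + exp(I*pi/3) + 2*exp(2*I*pi/3))*conj(exp(-2*I*pi/3)) + 1*(2 + 3*exp(-2*I*pi/3) + exp(2*I*pi/3))*conj(exp(2*I*pi/3)) + 1*(0)*conj(1) + 1*(2 + exp(-2*I*pi/3) + 3*exp(2*I*pi/3))*conj(exp(-2*I*pi/3)) + 1*(2*exp(-2*I*pi/3) + exp(-I*pi/3) + exp(I*pi/3))*conj(exp(2*I*pi/3))]
      = (1/6)[(6) + (-1 + 2*exp(-2*I*pi/3) + exp(I*pi/3)) + (1 + 2*exp(-2*I*pi/3) + 3*exp(2*I*pi/3)) + (0) + (1 + 3*exp(-2*I*pi/3) + 2*exp(2*I*pi/3)) + (-1 + exp(-I*pi/3) + 2*exp(2*I*pi/3))] = 0/6 = 0
  <chi_rho, chi_5> = (1/6)[1*(6)*conj(1) + 1*(exp(-I*pi/3) + exp(I*pi/3) + 2*exp(2*I*pi/3))*conj(exp(-I*pi/3)) + 1*(2 + 3*exp(-2*I*pi/3) + exp(2*I*pi/3))*conj(exp(-2*I*pi/3)) + 1*(0)*conj(-1) + 1*(2 + exp(-2*I*pi/3) + 3*exp(2*I*pi/3))*conj(exp(2*I*pi/3)) + 1*(2*exp(-2*I*pi/3) + exp(-I*pi/3) + exp(I*pi/3))*conj(exp(I*pi/3))]
      = (1/6)[(6) + (-1 + exp(2*I*pi/3)) + (3 + exp(-2*I*pi/3) + 2*exp(2*I*pi/3)) + (0) + (3 + 2*exp(-2*I*pi/3) + exp(2*I*pi/3)) + (-1 + exp(-2*I*pi/3))] = 6/6 = 1
(Exp terms are combined using exp(i*s)*conj(exp(i*t)) = exp(i*(s-t)), and sums of them are collapsed using the identity that for every m > 1 the m distinct m-th roots of unity sum to 0, e.g. 1 + exp(2*I*pi/3) + exp(-2*I*pi/3) = 0.)
Dimension check: dim(rho) = sum (mult * dim) = 1*1 + 1*1 + 2*1 + 1*1 + 0*1 + 1*1 = 6 = chi_rho(e) = 6.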